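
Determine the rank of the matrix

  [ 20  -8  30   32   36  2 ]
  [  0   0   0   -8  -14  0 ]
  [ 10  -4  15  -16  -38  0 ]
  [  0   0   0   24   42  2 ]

r1 ← 1/20·r1
  [  1  -2/5  3/2  8/5  9/5  1/10 ]
  [  0     0    0   -8  -14     0 ]
  [ 10    -4   15  -16  -38     0 ]
  [  0     0    0   24   42     2 ]
r3 ← r3 − 10·r1
  [ 1  -2/5  3/2  8/5  9/5  1/10 ]
  [ 0     0    0   -8  -14     0 ]
  [ 0     0    0  -32  -56    -1 ]
  [ 0     0    0   24   42     2 ]
r2 ← -1/8·r2
  [ 1  -2/5  3/2  8/5  9/5  1/10 ]
  [ 0     0    0    1  7/4     0 ]
  [ 0     0    0  -32  -56    -1 ]
  [ 0     0    0   24   42     2 ]
r3 ← r3 + 32·r2
  [ 1  -2/5  3/2  8/5  9/5  1/10 ]
  [ 0     0    0    1  7/4     0 ]
  [ 0     0    0    0    0    -1 ]
  [ 0     0    0   24   42     2 ]
r4 ← r4 − 24·r2
  [ 1  -2/5  3/2  8/5  9/5  1/10 ]
  [ 0     0    0    1  7/4     0 ]
  [ 0     0    0    0    0    -1 ]
  [ 0     0    0    0    0     2 ]
r3 ← -1·r3
  [ 1  -2/5  3/2  8/5  9/5  1/10 ]
  [ 0     0    0    1  7/4     0 ]
  [ 0     0    0    0    0     1 ]
  [ 0     0    0    0    0     2 ]
r4 ← r4 − 2·r3
  [ 1  -2/5  3/2  8/5  9/5  1/10 ]
  [ 0     0    0    1  7/4     0 ]
  [ 0     0    0    0    0     1 ]
  [ 0     0    0    0    0     0 ]
r1 ← r1 − 1/10·r3
  [ 1  -2/5  3/2  8/5  9/5  0 ]
  [ 0     0    0    1  7/4  0 ]
  [ 0     0    0    0    0  1 ]
  [ 0     0    0    0    0  0 ]
r1 ← r1 − 8/5·r2
  [ 1  -2/5  3/2  0   -1  0 ]
  [ 0     0    0  1  7/4  0 ]
  [ 0     0    0  0    0  1 ]
  [ 0     0    0  0    0  0 ]
The reduced form has 3 nonzero rows.

rank = 3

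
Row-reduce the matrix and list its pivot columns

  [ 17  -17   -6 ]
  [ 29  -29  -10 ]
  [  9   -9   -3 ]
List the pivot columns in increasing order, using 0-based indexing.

Multiply r1 by 1/17.
  [  1   -1  -6/17 ]
  [ 29  -29    -10 ]
  [  9   -9     -3 ]
Subtract 29 times r1 from r2.
  [ 1  -1  -6/17 ]
  [ 0   0   4/17 ]
  [ 9  -9     -3 ]
Subtract 9 times r1 from r3.
  [ 1  -1  -6/17 ]
  [ 0   0   4/17 ]
  [ 0   0   3/17 ]
Multiply r2 by 17/4.
  [ 1  -1  -6/17 ]
  [ 0   0      1 ]
  [ 0   0   3/17 ]
Subtract 3/17 times r2 from r3.
  [ 1  -1  -6/17 ]
  [ 0   0      1 ]
  [ 0   0      0 ]
Add 6/17 times r2 to r1.
  [ 1  -1  0 ]
  [ 0   0  1 ]
  [ 0   0  0 ]
Pivot columns are the columns containing a leading 1.

0, 2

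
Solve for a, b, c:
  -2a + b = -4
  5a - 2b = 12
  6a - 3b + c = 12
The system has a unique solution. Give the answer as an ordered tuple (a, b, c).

(4, 4, 0)

Form the augmented matrix and row-reduce:
  [ -2   1  0  |  -4 ]
  [  5  -2  0  |  12 ]
  [  6  -3  1  |  12 ]
ρ1 ← -1/2·ρ1
  [ 1  -1/2  0  |   2 ]
  [ 5    -2  0  |  12 ]
  [ 6    -3  1  |  12 ]
ρ2 ← ρ2 − 5·ρ1
  [ 1  -1/2  0  |   2 ]
  [ 0   1/2  0  |   2 ]
  [ 6    -3  1  |  12 ]
ρ3 ← ρ3 − 6·ρ1
  [ 1  -1/2  0  |  2 ]
  [ 0   1/2  0  |  2 ]
  [ 0     0  1  |  0 ]
ρ2 ← 2·ρ2
  [ 1  -1/2  0  |  2 ]
  [ 0     1  0  |  4 ]
  [ 0     0  1  |  0 ]
ρ1 ← ρ1 + 1/2·ρ2
  [ 1  0  0  |  4 ]
  [ 0  1  0  |  4 ]
  [ 0  0  1  |  0 ]
Reading off the last column: a = 4, b = 4, c = 0.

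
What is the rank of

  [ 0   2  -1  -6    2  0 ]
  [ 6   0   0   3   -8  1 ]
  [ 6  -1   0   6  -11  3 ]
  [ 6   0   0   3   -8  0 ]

R1 <=> R2
  [ 6   0   0   3   -8  1 ]
  [ 0   2  -1  -6    2  0 ]
  [ 6  -1   0   6  -11  3 ]
  [ 6   0   0   3   -8  0 ]
R1 ← 1/6·R1
  [ 1   0   0  1/2  -4/3  1/6 ]
  [ 0   2  -1   -6     2    0 ]
  [ 6  -1   0    6   -11    3 ]
  [ 6   0   0    3    -8    0 ]
R3 ← R3 − 6·R1
  [ 1   0   0  1/2  -4/3  1/6 ]
  [ 0   2  -1   -6     2    0 ]
  [ 0  -1   0    3    -3    2 ]
  [ 6   0   0    3    -8    0 ]
R4 ← R4 − 6·R1
  [ 1   0   0  1/2  -4/3  1/6 ]
  [ 0   2  -1   -6     2    0 ]
  [ 0  -1   0    3    -3    2 ]
  [ 0   0   0    0     0   -1 ]
R2 ← 1/2·R2
  [ 1   0     0  1/2  -4/3  1/6 ]
  [ 0   1  -1/2   -3     1    0 ]
  [ 0  -1     0    3    -3    2 ]
  [ 0   0     0    0     0   -1 ]
R3 ← R3 + R2
  [ 1  0     0  1/2  -4/3  1/6 ]
  [ 0  1  -1/2   -3     1    0 ]
  [ 0  0  -1/2    0    -2    2 ]
  [ 0  0     0    0     0   -1 ]
R3 ← -2·R3
  [ 1  0     0  1/2  -4/3  1/6 ]
  [ 0  1  -1/2   -3     1    0 ]
  [ 0  0     1    0     4   -4 ]
  [ 0  0     0    0     0   -1 ]
R4 ← -1·R4
  [ 1  0     0  1/2  -4/3  1/6 ]
  [ 0  1  -1/2   -3     1    0 ]
  [ 0  0     1    0     4   -4 ]
  [ 0  0     0    0     0    1 ]
R3 ← R3 + 4·R4
  [ 1  0     0  1/2  -4/3  1/6 ]
  [ 0  1  -1/2   -3     1    0 ]
  [ 0  0     1    0     4    0 ]
  [ 0  0     0    0     0    1 ]
R1 ← R1 − 1/6·R4
  [ 1  0     0  1/2  -4/3  0 ]
  [ 0  1  -1/2   -3     1  0 ]
  [ 0  0     1    0     4  0 ]
  [ 0  0     0    0     0  1 ]
R2 ← R2 + 1/2·R3
  [ 1  0  0  1/2  -4/3  0 ]
  [ 0  1  0   -3     3  0 ]
  [ 0  0  1    0     4  0 ]
  [ 0  0  0    0     0  1 ]
The reduced form has 4 nonzero rows.

rank = 4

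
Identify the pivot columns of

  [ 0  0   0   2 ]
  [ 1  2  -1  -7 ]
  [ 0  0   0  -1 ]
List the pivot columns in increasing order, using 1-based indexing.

r1 ↔ r2
r2 -> 1/2·r2
r3 -> r3 + r2
r1 -> r1 + 7·r2
Pivot columns are the columns containing a leading 1.

1, 4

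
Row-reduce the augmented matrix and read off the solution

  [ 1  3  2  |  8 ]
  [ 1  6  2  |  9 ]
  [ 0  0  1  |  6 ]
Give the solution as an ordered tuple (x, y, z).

R2 → R2 − R1
R2 → 1/3·R2
R1 → R1 − 2·R3
R1 → R1 − 3·R2
Reading off the last column: x = -5, y = 1/3, z = 6.

(-5, 1/3, 6)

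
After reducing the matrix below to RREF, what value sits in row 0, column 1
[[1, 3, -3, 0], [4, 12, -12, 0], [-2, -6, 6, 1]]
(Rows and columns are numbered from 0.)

3

Subtract 4 times R1 from R2.
Add 2 times R1 to R3.
Swap R2 and R3.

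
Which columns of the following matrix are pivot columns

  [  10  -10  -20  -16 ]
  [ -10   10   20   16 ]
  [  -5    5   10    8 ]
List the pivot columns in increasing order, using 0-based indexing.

0

r1 -> 1/10·r1
  [   1  -1  -2  -8/5 ]
  [ -10  10  20    16 ]
  [  -5   5  10     8 ]
r2 -> r2 + 10·r1
  [  1  -1  -2  -8/5 ]
  [  0   0   0     0 ]
  [ -5   5  10     8 ]
r3 -> r3 + 5·r1
  [ 1  -1  -2  -8/5 ]
  [ 0   0   0     0 ]
  [ 0   0   0     0 ]
Pivot columns are the columns containing a leading 1.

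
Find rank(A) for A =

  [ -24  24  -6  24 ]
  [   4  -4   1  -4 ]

R1 -> -1/24·R1
  [ 1  -1  1/4  -1 ]
  [ 4  -4    1  -4 ]
R2 -> R2 − 4·R1
  [ 1  -1  1/4  -1 ]
  [ 0   0    0   0 ]
The reduced form has 1 nonzero row.

rank = 1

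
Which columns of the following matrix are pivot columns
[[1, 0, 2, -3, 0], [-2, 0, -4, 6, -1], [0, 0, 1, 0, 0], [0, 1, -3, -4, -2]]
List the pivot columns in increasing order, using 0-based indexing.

Add 2 times r1 to r2.
  [ 1  0   2  -3   0 ]
  [ 0  0   0   0  -1 ]
  [ 0  0   1   0   0 ]
  [ 0  1  -3  -4  -2 ]
Swap r2 and r4.
  [ 1  0   2  -3   0 ]
  [ 0  1  -3  -4  -2 ]
  [ 0  0   1   0   0 ]
  [ 0  0   0   0  -1 ]
Multiply r4 by -1.
  [ 1  0   2  -3   0 ]
  [ 0  1  -3  -4  -2 ]
  [ 0  0   1   0   0 ]
  [ 0  0   0   0   1 ]
Add 2 times r4 to r2.
  [ 1  0   2  -3  0 ]
  [ 0  1  -3  -4  0 ]
  [ 0  0   1   0  0 ]
  [ 0  0   0   0  1 ]
Add 3 times r3 to r2.
  [ 1  0  2  -3  0 ]
  [ 0  1  0  -4  0 ]
  [ 0  0  1   0  0 ]
  [ 0  0  0   0  1 ]
Subtract 2 times r3 from r1.
  [ 1  0  0  -3  0 ]
  [ 0  1  0  -4  0 ]
  [ 0  0  1   0  0 ]
  [ 0  0  0   0  1 ]
Pivot columns are the columns containing a leading 1.

0, 1, 2, 4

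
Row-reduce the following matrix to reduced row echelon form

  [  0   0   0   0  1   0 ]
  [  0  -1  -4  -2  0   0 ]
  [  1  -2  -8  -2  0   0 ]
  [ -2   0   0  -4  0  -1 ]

ρ1 <=> ρ3
  [  1  -2  -8  -2  0   0 ]
  [  0  -1  -4  -2  0   0 ]
  [  0   0   0   0  1   0 ]
  [ -2   0   0  -4  0  -1 ]
ρ4 := ρ4 + 2·ρ1
  [ 1  -2   -8  -2  0   0 ]
  [ 0  -1   -4  -2  0   0 ]
  [ 0   0    0   0  1   0 ]
  [ 0  -4  -16  -8  0  -1 ]
ρ2 := -1·ρ2
  [ 1  -2   -8  -2  0   0 ]
  [ 0   1    4   2  0   0 ]
  [ 0   0    0   0  1   0 ]
  [ 0  -4  -16  -8  0  -1 ]
ρ4 := ρ4 + 4·ρ2
  [ 1  -2  -8  -2  0   0 ]
  [ 0   1   4   2  0   0 ]
  [ 0   0   0   0  1   0 ]
  [ 0   0   0   0  0  -1 ]
ρ4 := -1·ρ4
  [ 1  -2  -8  -2  0  0 ]
  [ 0   1   4   2  0  0 ]
  [ 0   0   0   0  1  0 ]
  [ 0   0   0   0  0  1 ]
ρ1 := ρ1 + 2·ρ2
  [ 1  0  0  2  0  0 ]
  [ 0  1  4  2  0  0 ]
  [ 0  0  0  0  1  0 ]
  [ 0  0  0  0  0  1 ]

[[1, 0, 0, 2, 0, 0], [0, 1, 4, 2, 0, 0], [0, 0, 0, 0, 1, 0], [0, 0, 0, 0, 0, 1]]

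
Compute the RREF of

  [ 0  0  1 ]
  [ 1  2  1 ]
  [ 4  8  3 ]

[[1, 2, 0], [0, 0, 1], [0, 0, 0]]

R1 <=> R2
  [ 1  2  1 ]
  [ 0  0  1 ]
  [ 4  8  3 ]
R3 ← R3 − 4·R1
  [ 1  2   1 ]
  [ 0  0   1 ]
  [ 0  0  -1 ]
R3 ← R3 + R2
  [ 1  2  1 ]
  [ 0  0  1 ]
  [ 0  0  0 ]
R1 ← R1 − R2
  [ 1  2  0 ]
  [ 0  0  1 ]
  [ 0  0  0 ]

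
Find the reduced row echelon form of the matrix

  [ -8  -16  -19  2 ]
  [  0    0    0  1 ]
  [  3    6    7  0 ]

[[1, 2, 0, 0], [0, 0, 1, 0], [0, 0, 0, 1]]

ρ1 ← -1/8·ρ1
  [ 1  2  19/8  -1/4 ]
  [ 0  0     0     1 ]
  [ 3  6     7     0 ]
ρ3 ← ρ3 − 3·ρ1
  [ 1  2  19/8  -1/4 ]
  [ 0  0     0     1 ]
  [ 0  0  -1/8   3/4 ]
ρ2 <-> ρ3
  [ 1  2  19/8  -1/4 ]
  [ 0  0  -1/8   3/4 ]
  [ 0  0     0     1 ]
ρ2 ← -8·ρ2
  [ 1  2  19/8  -1/4 ]
  [ 0  0     1    -6 ]
  [ 0  0     0     1 ]
ρ2 ← ρ2 + 6·ρ3
  [ 1  2  19/8  -1/4 ]
  [ 0  0     1     0 ]
  [ 0  0     0     1 ]
ρ1 ← ρ1 + 1/4·ρ3
  [ 1  2  19/8  0 ]
  [ 0  0     1  0 ]
  [ 0  0     0  1 ]
ρ1 ← ρ1 − 19/8·ρ2
  [ 1  2  0  0 ]
  [ 0  0  1  0 ]
  [ 0  0  0  1 ]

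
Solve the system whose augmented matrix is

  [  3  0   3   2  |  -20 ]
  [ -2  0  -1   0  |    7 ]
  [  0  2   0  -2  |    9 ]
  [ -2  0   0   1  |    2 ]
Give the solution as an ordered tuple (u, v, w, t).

(-3, 1/2, -1, -4)

r1 := 1/3·r1
r2 := r2 + 2·r1
r4 := r4 + 2·r1
r2 <-> r3
r2 := 1/2·r2
r4 := r4 − 2·r3
r4 := -3·r4
r3 := r3 − 4/3·r4
r2 := r2 + r4
r1 := r1 − 2/3·r4
r1 := r1 − r3
Reading off the last column: u = -3, v = 1/2, w = -1, t = -4.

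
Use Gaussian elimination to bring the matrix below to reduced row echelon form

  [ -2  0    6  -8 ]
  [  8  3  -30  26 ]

ρ1 := -1/2·ρ1
  [ 1  0   -3   4 ]
  [ 8  3  -30  26 ]
ρ2 := ρ2 − 8·ρ1
  [ 1  0  -3   4 ]
  [ 0  3  -6  -6 ]
ρ2 := 1/3·ρ2
  [ 1  0  -3   4 ]
  [ 0  1  -2  -2 ]

[[1, 0, -3, 4], [0, 1, -2, -2]]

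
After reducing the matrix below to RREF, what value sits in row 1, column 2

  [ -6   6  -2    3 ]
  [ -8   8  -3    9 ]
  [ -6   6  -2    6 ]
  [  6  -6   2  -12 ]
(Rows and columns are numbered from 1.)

Multiply r1 by -1/6.
  [  1  -1  1/3  -1/2 ]
  [ -8   8   -3     9 ]
  [ -6   6   -2     6 ]
  [  6  -6    2   -12 ]
Add 8 times r1 to r2.
  [  1  -1   1/3  -1/2 ]
  [  0   0  -1/3     5 ]
  [ -6   6    -2     6 ]
  [  6  -6     2   -12 ]
Add 6 times r1 to r3.
  [ 1  -1   1/3  -1/2 ]
  [ 0   0  -1/3     5 ]
  [ 0   0     0     3 ]
  [ 6  -6     2   -12 ]
Subtract 6 times r1 from r4.
  [ 1  -1   1/3  -1/2 ]
  [ 0   0  -1/3     5 ]
  [ 0   0     0     3 ]
  [ 0   0     0    -9 ]
Multiply r2 by -3.
  [ 1  -1  1/3  -1/2 ]
  [ 0   0    1   -15 ]
  [ 0   0    0     3 ]
  [ 0   0    0    -9 ]
Multiply r3 by 1/3.
  [ 1  -1  1/3  -1/2 ]
  [ 0   0    1   -15 ]
  [ 0   0    0     1 ]
  [ 0   0    0    -9 ]
Add 9 times r3 to r4.
  [ 1  -1  1/3  -1/2 ]
  [ 0   0    1   -15 ]
  [ 0   0    0     1 ]
  [ 0   0    0     0 ]
Add 15 times r3 to r2.
  [ 1  -1  1/3  -1/2 ]
  [ 0   0    1     0 ]
  [ 0   0    0     1 ]
  [ 0   0    0     0 ]
Add 1/2 times r3 to r1.
  [ 1  -1  1/3  0 ]
  [ 0   0    1  0 ]
  [ 0   0    0  1 ]
  [ 0   0    0  0 ]
Subtract 1/3 times r2 from r1.
  [ 1  -1  0  0 ]
  [ 0   0  1  0 ]
  [ 0   0  0  1 ]
  [ 0   0  0  0 ]

-1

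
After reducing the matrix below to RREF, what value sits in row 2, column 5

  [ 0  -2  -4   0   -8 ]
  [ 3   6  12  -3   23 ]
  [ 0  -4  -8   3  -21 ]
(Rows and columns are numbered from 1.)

4

r1 <=> r2
  [ 3   6  12  -3   23 ]
  [ 0  -2  -4   0   -8 ]
  [ 0  -4  -8   3  -21 ]
r1 → 1/3·r1
  [ 1   2   4  -1  23/3 ]
  [ 0  -2  -4   0    -8 ]
  [ 0  -4  -8   3   -21 ]
r2 → -1/2·r2
  [ 1   2   4  -1  23/3 ]
  [ 0   1   2   0     4 ]
  [ 0  -4  -8   3   -21 ]
r3 → r3 + 4·r2
  [ 1  2  4  -1  23/3 ]
  [ 0  1  2   0     4 ]
  [ 0  0  0   3    -5 ]
r3 → 1/3·r3
  [ 1  2  4  -1  23/3 ]
  [ 0  1  2   0     4 ]
  [ 0  0  0   1  -5/3 ]
r1 → r1 + r3
  [ 1  2  4  0     6 ]
  [ 0  1  2  0     4 ]
  [ 0  0  0  1  -5/3 ]
r1 → r1 − 2·r2
  [ 1  0  0  0    -2 ]
  [ 0  1  2  0     4 ]
  [ 0  0  0  1  -5/3 ]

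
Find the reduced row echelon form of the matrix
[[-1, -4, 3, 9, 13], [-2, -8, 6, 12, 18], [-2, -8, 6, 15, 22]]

Multiply R1 by -1.
  [  1   4  -3  -9  -13 ]
  [ -2  -8   6  12   18 ]
  [ -2  -8   6  15   22 ]
Add 2 times R1 to R2.
  [  1   4  -3  -9  -13 ]
  [  0   0   0  -6   -8 ]
  [ -2  -8   6  15   22 ]
Add 2 times R1 to R3.
  [ 1  4  -3  -9  -13 ]
  [ 0  0   0  -6   -8 ]
  [ 0  0   0  -3   -4 ]
Multiply R2 by -1/6.
  [ 1  4  -3  -9  -13 ]
  [ 0  0   0   1  4/3 ]
  [ 0  0   0  -3   -4 ]
Add 3 times R2 to R3.
  [ 1  4  -3  -9  -13 ]
  [ 0  0   0   1  4/3 ]
  [ 0  0   0   0    0 ]
Add 9 times R2 to R1.
  [ 1  4  -3  0   -1 ]
  [ 0  0   0  1  4/3 ]
  [ 0  0   0  0    0 ]

[[1, 4, -3, 0, -1], [0, 0, 0, 1, 4/3], [0, 0, 0, 0, 0]]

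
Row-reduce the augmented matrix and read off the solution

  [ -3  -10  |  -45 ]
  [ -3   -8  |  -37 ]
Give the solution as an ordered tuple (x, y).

R1 → -1/3·R1
  [  1  10/3  |   15 ]
  [ -3    -8  |  -37 ]
R2 → R2 + 3·R1
  [ 1  10/3  |  15 ]
  [ 0     2  |   8 ]
R2 → 1/2·R2
  [ 1  10/3  |  15 ]
  [ 0     1  |   4 ]
R1 → R1 − 10/3·R2
  [ 1  0  |  5/3 ]
  [ 0  1  |    4 ]
Reading off the last column: x = 5/3, y = 4.

(5/3, 4)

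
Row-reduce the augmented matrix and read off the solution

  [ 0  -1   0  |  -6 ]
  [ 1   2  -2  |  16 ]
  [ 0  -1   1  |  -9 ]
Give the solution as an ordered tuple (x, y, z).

Swap ρ1 and ρ2.
  [ 1   2  -2  |  16 ]
  [ 0  -1   0  |  -6 ]
  [ 0  -1   1  |  -9 ]
Multiply ρ2 by -1.
  [ 1   2  -2  |  16 ]
  [ 0   1   0  |   6 ]
  [ 0  -1   1  |  -9 ]
Add ρ2 to ρ3.
  [ 1  2  -2  |  16 ]
  [ 0  1   0  |   6 ]
  [ 0  0   1  |  -3 ]
Add 2 times ρ3 to ρ1.
  [ 1  2  0  |  10 ]
  [ 0  1  0  |   6 ]
  [ 0  0  1  |  -3 ]
Subtract 2 times ρ2 from ρ1.
  [ 1  0  0  |  -2 ]
  [ 0  1  0  |   6 ]
  [ 0  0  1  |  -3 ]
Reading off the last column: x = -2, y = 6, z = -3.

(-2, 6, -3)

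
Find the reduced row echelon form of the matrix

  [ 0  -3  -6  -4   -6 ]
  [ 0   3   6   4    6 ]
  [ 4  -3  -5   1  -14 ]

R1 <=> R3
  [ 4  -3  -5   1  -14 ]
  [ 0   3   6   4    6 ]
  [ 0  -3  -6  -4   -6 ]
R1 ← 1/4·R1
  [ 1  -3/4  -5/4  1/4  -7/2 ]
  [ 0     3     6    4     6 ]
  [ 0    -3    -6   -4    -6 ]
R2 ← 1/3·R2
  [ 1  -3/4  -5/4  1/4  -7/2 ]
  [ 0     1     2  4/3     2 ]
  [ 0    -3    -6   -4    -6 ]
R3 ← R3 + 3·R2
  [ 1  -3/4  -5/4  1/4  -7/2 ]
  [ 0     1     2  4/3     2 ]
  [ 0     0     0    0     0 ]
R1 ← R1 + 3/4·R2
  [ 1  0  1/4  5/4  -2 ]
  [ 0  1    2  4/3   2 ]
  [ 0  0    0    0   0 ]

[[1, 0, 1/4, 5/4, -2], [0, 1, 2, 4/3, 2], [0, 0, 0, 0, 0]]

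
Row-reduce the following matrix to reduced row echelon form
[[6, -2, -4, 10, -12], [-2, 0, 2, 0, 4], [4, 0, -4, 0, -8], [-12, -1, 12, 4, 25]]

[[1, 0, 0, 1, -3], [0, 1, 0, -4, -1], [0, 0, 1, 1, -1], [0, 0, 0, 0, 0]]

r1 ← 1/6·r1
  [   1  -1/3  -2/3  5/3  -2 ]
  [  -2     0     2    0   4 ]
  [   4     0    -4    0  -8 ]
  [ -12    -1    12    4  25 ]
r2 ← r2 + 2·r1
  [   1  -1/3  -2/3   5/3  -2 ]
  [   0  -2/3   2/3  10/3   0 ]
  [   4     0    -4     0  -8 ]
  [ -12    -1    12     4  25 ]
r3 ← r3 − 4·r1
  [   1  -1/3  -2/3    5/3  -2 ]
  [   0  -2/3   2/3   10/3   0 ]
  [   0   4/3  -4/3  -20/3   0 ]
  [ -12    -1    12      4  25 ]
r4 ← r4 + 12·r1
  [ 1  -1/3  -2/3    5/3  -2 ]
  [ 0  -2/3   2/3   10/3   0 ]
  [ 0   4/3  -4/3  -20/3   0 ]
  [ 0    -5     4     24   1 ]
r2 ← -3/2·r2
  [ 1  -1/3  -2/3    5/3  -2 ]
  [ 0     1    -1     -5   0 ]
  [ 0   4/3  -4/3  -20/3   0 ]
  [ 0    -5     4     24   1 ]
r3 ← r3 − 4/3·r2
  [ 1  -1/3  -2/3  5/3  -2 ]
  [ 0     1    -1   -5   0 ]
  [ 0     0     0    0   0 ]
  [ 0    -5     4   24   1 ]
r4 ← r4 + 5·r2
  [ 1  -1/3  -2/3  5/3  -2 ]
  [ 0     1    -1   -5   0 ]
  [ 0     0     0    0   0 ]
  [ 0     0    -1   -1   1 ]
r3 ↔ r4
  [ 1  -1/3  -2/3  5/3  -2 ]
  [ 0     1    -1   -5   0 ]
  [ 0     0    -1   -1   1 ]
  [ 0     0     0    0   0 ]
r3 ← -1·r3
  [ 1  -1/3  -2/3  5/3  -2 ]
  [ 0     1    -1   -5   0 ]
  [ 0     0     1    1  -1 ]
  [ 0     0     0    0   0 ]
r2 ← r2 + r3
  [ 1  -1/3  -2/3  5/3  -2 ]
  [ 0     1     0   -4  -1 ]
  [ 0     0     1    1  -1 ]
  [ 0     0     0    0   0 ]
r1 ← r1 + 2/3·r3
  [ 1  -1/3  0  7/3  -8/3 ]
  [ 0     1  0   -4    -1 ]
  [ 0     0  1    1    -1 ]
  [ 0     0  0    0     0 ]
r1 ← r1 + 1/3·r2
  [ 1  0  0   1  -3 ]
  [ 0  1  0  -4  -1 ]
  [ 0  0  1   1  -1 ]
  [ 0  0  0   0   0 ]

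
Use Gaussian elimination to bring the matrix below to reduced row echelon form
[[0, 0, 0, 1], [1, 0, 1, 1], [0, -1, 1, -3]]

ρ1 <=> ρ2
  [ 1   0  1   1 ]
  [ 0   0  0   1 ]
  [ 0  -1  1  -3 ]
ρ2 <=> ρ3
  [ 1   0  1   1 ]
  [ 0  -1  1  -3 ]
  [ 0   0  0   1 ]
ρ2 := -1·ρ2
  [ 1  0   1  1 ]
  [ 0  1  -1  3 ]
  [ 0  0   0  1 ]
ρ2 := ρ2 − 3·ρ3
  [ 1  0   1  1 ]
  [ 0  1  -1  0 ]
  [ 0  0   0  1 ]
ρ1 := ρ1 − ρ3
  [ 1  0   1  0 ]
  [ 0  1  -1  0 ]
  [ 0  0   0  1 ]

[[1, 0, 1, 0], [0, 1, -1, 0], [0, 0, 0, 1]]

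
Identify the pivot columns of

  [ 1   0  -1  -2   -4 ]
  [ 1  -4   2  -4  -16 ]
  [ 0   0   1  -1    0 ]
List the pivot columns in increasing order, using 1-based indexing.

1, 2, 3

Subtract r1 from r2.
  [ 1   0  -1  -2   -4 ]
  [ 0  -4   3  -2  -12 ]
  [ 0   0   1  -1    0 ]
Multiply r2 by -1/4.
  [ 1  0    -1   -2  -4 ]
  [ 0  1  -3/4  1/2   3 ]
  [ 0  0     1   -1   0 ]
Add 3/4 times r3 to r2.
  [ 1  0  -1    -2  -4 ]
  [ 0  1   0  -1/4   3 ]
  [ 0  0   1    -1   0 ]
Add r3 to r1.
  [ 1  0  0    -3  -4 ]
  [ 0  1  0  -1/4   3 ]
  [ 0  0  1    -1   0 ]
Pivot columns are the columns containing a leading 1.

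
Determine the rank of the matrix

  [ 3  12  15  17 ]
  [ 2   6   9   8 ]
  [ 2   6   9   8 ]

r1 -> 1/3·r1
  [ 1  4  5  17/3 ]
  [ 2  6  9     8 ]
  [ 2  6  9     8 ]
r2 -> r2 − 2·r1
  [ 1   4   5   17/3 ]
  [ 0  -2  -1  -10/3 ]
  [ 2   6   9      8 ]
r3 -> r3 − 2·r1
  [ 1   4   5   17/3 ]
  [ 0  -2  -1  -10/3 ]
  [ 0  -2  -1  -10/3 ]
r2 -> -1/2·r2
  [ 1   4    5   17/3 ]
  [ 0   1  1/2    5/3 ]
  [ 0  -2   -1  -10/3 ]
r3 -> r3 + 2·r2
  [ 1  4    5  17/3 ]
  [ 0  1  1/2   5/3 ]
  [ 0  0    0     0 ]
r1 -> r1 − 4·r2
  [ 1  0    3   -1 ]
  [ 0  1  1/2  5/3 ]
  [ 0  0    0    0 ]
The reduced form has 2 nonzero rows.

rank = 2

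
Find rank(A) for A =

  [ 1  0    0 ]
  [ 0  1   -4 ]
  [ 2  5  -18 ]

rank = 3

R3 ← R3 − 2·R1
  [ 1  0    0 ]
  [ 0  1   -4 ]
  [ 0  5  -18 ]
R3 ← R3 − 5·R2
  [ 1  0   0 ]
  [ 0  1  -4 ]
  [ 0  0   2 ]
R3 ← 1/2·R3
  [ 1  0   0 ]
  [ 0  1  -4 ]
  [ 0  0   1 ]
R2 ← R2 + 4·R3
  [ 1  0  0 ]
  [ 0  1  0 ]
  [ 0  0  1 ]
The reduced form has 3 nonzero rows.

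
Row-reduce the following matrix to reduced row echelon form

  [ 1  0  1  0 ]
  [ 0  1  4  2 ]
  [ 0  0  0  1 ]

[[1, 0, 1, 0], [0, 1, 4, 0], [0, 0, 0, 1]]

Subtract 2 times R3 from R2.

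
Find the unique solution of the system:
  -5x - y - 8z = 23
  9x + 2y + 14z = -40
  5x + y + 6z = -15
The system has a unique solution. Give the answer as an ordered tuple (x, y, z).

(2, -1, -4)

Form the augmented matrix and row-reduce:
  [ -5  -1  -8  |   23 ]
  [  9   2  14  |  -40 ]
  [  5   1   6  |  -15 ]
R1 → -1/5·R1
  [ 1  1/5  8/5  |  -23/5 ]
  [ 9    2   14  |    -40 ]
  [ 5    1    6  |    -15 ]
R2 → R2 − 9·R1
  [ 1  1/5   8/5  |  -23/5 ]
  [ 0  1/5  -2/5  |    7/5 ]
  [ 5    1     6  |    -15 ]
R3 → R3 − 5·R1
  [ 1  1/5   8/5  |  -23/5 ]
  [ 0  1/5  -2/5  |    7/5 ]
  [ 0    0    -2  |      8 ]
R2 → 5·R2
  [ 1  1/5  8/5  |  -23/5 ]
  [ 0    1   -2  |      7 ]
  [ 0    0   -2  |      8 ]
R3 → -1/2·R3
  [ 1  1/5  8/5  |  -23/5 ]
  [ 0    1   -2  |      7 ]
  [ 0    0    1  |     -4 ]
R2 → R2 + 2·R3
  [ 1  1/5  8/5  |  -23/5 ]
  [ 0    1    0  |     -1 ]
  [ 0    0    1  |     -4 ]
R1 → R1 − 8/5·R3
  [ 1  1/5  0  |  9/5 ]
  [ 0    1  0  |   -1 ]
  [ 0    0  1  |   -4 ]
R1 → R1 − 1/5·R2
  [ 1  0  0  |   2 ]
  [ 0  1  0  |  -1 ]
  [ 0  0  1  |  -4 ]
Reading off the last column: x = 2, y = -1, z = -4.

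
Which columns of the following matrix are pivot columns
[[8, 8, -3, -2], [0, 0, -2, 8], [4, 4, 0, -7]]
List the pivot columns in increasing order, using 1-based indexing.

R1 -> 1/8·R1
  [ 1  1  -3/8  -1/4 ]
  [ 0  0    -2     8 ]
  [ 4  4     0    -7 ]
R3 -> R3 − 4·R1
  [ 1  1  -3/8  -1/4 ]
  [ 0  0    -2     8 ]
  [ 0  0   3/2    -6 ]
R2 -> -1/2·R2
  [ 1  1  -3/8  -1/4 ]
  [ 0  0     1    -4 ]
  [ 0  0   3/2    -6 ]
R3 -> R3 − 3/2·R2
  [ 1  1  -3/8  -1/4 ]
  [ 0  0     1    -4 ]
  [ 0  0     0     0 ]
R1 -> R1 + 3/8·R2
  [ 1  1  0  -7/4 ]
  [ 0  0  1    -4 ]
  [ 0  0  0     0 ]
Pivot columns are the columns containing a leading 1.

1, 3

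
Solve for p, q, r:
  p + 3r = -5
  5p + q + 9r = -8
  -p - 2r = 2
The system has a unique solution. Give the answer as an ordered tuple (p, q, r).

Form the augmented matrix and row-reduce:
  [  1  0   3  |  -5 ]
  [  5  1   9  |  -8 ]
  [ -1  0  -2  |   2 ]
R2 ← R2 − 5·R1
  [  1  0   3  |  -5 ]
  [  0  1  -6  |  17 ]
  [ -1  0  -2  |   2 ]
R3 ← R3 + R1
  [ 1  0   3  |  -5 ]
  [ 0  1  -6  |  17 ]
  [ 0  0   1  |  -3 ]
R2 ← R2 + 6·R3
  [ 1  0  3  |  -5 ]
  [ 0  1  0  |  -1 ]
  [ 0  0  1  |  -3 ]
R1 ← R1 − 3·R3
  [ 1  0  0  |   4 ]
  [ 0  1  0  |  -1 ]
  [ 0  0  1  |  -3 ]
Reading off the last column: p = 4, q = -1, r = -3.

(4, -1, -3)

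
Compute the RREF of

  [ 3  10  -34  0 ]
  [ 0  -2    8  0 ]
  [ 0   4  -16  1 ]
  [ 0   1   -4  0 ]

r1 := 1/3·r1
  [ 1  10/3  -34/3  0 ]
  [ 0    -2      8  0 ]
  [ 0     4    -16  1 ]
  [ 0     1     -4  0 ]
r2 := -1/2·r2
  [ 1  10/3  -34/3  0 ]
  [ 0     1     -4  0 ]
  [ 0     4    -16  1 ]
  [ 0     1     -4  0 ]
r3 := r3 − 4·r2
  [ 1  10/3  -34/3  0 ]
  [ 0     1     -4  0 ]
  [ 0     0      0  1 ]
  [ 0     1     -4  0 ]
r4 := r4 − r2
  [ 1  10/3  -34/3  0 ]
  [ 0     1     -4  0 ]
  [ 0     0      0  1 ]
  [ 0     0      0  0 ]
r1 := r1 − 10/3·r2
  [ 1  0   2  0 ]
  [ 0  1  -4  0 ]
  [ 0  0   0  1 ]
  [ 0  0   0  0 ]

[[1, 0, 2, 0], [0, 1, -4, 0], [0, 0, 0, 1], [0, 0, 0, 0]]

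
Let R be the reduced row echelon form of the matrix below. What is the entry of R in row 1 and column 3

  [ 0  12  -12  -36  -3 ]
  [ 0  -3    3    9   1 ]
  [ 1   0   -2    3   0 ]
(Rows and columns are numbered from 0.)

-3

R1 ↔ R3
  [ 1   0   -2    3   0 ]
  [ 0  -3    3    9   1 ]
  [ 0  12  -12  -36  -3 ]
R2 -> -1/3·R2
  [ 1   0   -2    3     0 ]
  [ 0   1   -1   -3  -1/3 ]
  [ 0  12  -12  -36    -3 ]
R3 -> R3 − 12·R2
  [ 1  0  -2   3     0 ]
  [ 0  1  -1  -3  -1/3 ]
  [ 0  0   0   0     1 ]
R2 -> R2 + 1/3·R3
  [ 1  0  -2   3  0 ]
  [ 0  1  -1  -3  0 ]
  [ 0  0   0   0  1 ]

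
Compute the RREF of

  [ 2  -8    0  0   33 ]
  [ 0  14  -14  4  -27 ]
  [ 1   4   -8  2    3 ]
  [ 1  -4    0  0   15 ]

ρ1 ← 1/2·ρ1
  [ 1  -4    0  0  33/2 ]
  [ 0  14  -14  4   -27 ]
  [ 1   4   -8  2     3 ]
  [ 1  -4    0  0    15 ]
ρ3 ← ρ3 − ρ1
  [ 1  -4    0  0   33/2 ]
  [ 0  14  -14  4    -27 ]
  [ 0   8   -8  2  -27/2 ]
  [ 1  -4    0  0     15 ]
ρ4 ← ρ4 − ρ1
  [ 1  -4    0  0   33/2 ]
  [ 0  14  -14  4    -27 ]
  [ 0   8   -8  2  -27/2 ]
  [ 0   0    0  0   -3/2 ]
ρ2 ← 1/14·ρ2
  [ 1  -4   0    0    33/2 ]
  [ 0   1  -1  2/7  -27/14 ]
  [ 0   8  -8    2   -27/2 ]
  [ 0   0   0    0    -3/2 ]
ρ3 ← ρ3 − 8·ρ2
  [ 1  -4   0     0    33/2 ]
  [ 0   1  -1   2/7  -27/14 ]
  [ 0   0   0  -2/7   27/14 ]
  [ 0   0   0     0    -3/2 ]
ρ3 ← -7/2·ρ3
  [ 1  -4   0    0    33/2 ]
  [ 0   1  -1  2/7  -27/14 ]
  [ 0   0   0    1   -27/4 ]
  [ 0   0   0    0    -3/2 ]
ρ4 ← -2/3·ρ4
  [ 1  -4   0    0    33/2 ]
  [ 0   1  -1  2/7  -27/14 ]
  [ 0   0   0    1   -27/4 ]
  [ 0   0   0    0       1 ]
ρ3 ← ρ3 + 27/4·ρ4
  [ 1  -4   0    0    33/2 ]
  [ 0   1  -1  2/7  -27/14 ]
  [ 0   0   0    1       0 ]
  [ 0   0   0    0       1 ]
ρ2 ← ρ2 + 27/14·ρ4
  [ 1  -4   0    0  33/2 ]
  [ 0   1  -1  2/7     0 ]
  [ 0   0   0    1     0 ]
  [ 0   0   0    0     1 ]
ρ1 ← ρ1 − 33/2·ρ4
  [ 1  -4   0    0  0 ]
  [ 0   1  -1  2/7  0 ]
  [ 0   0   0    1  0 ]
  [ 0   0   0    0  1 ]
ρ2 ← ρ2 − 2/7·ρ3
  [ 1  -4   0  0  0 ]
  [ 0   1  -1  0  0 ]
  [ 0   0   0  1  0 ]
  [ 0   0   0  0  1 ]
ρ1 ← ρ1 + 4·ρ2
  [ 1  0  -4  0  0 ]
  [ 0  1  -1  0  0 ]
  [ 0  0   0  1  0 ]
  [ 0  0   0  0  1 ]

[[1, 0, -4, 0, 0], [0, 1, -1, 0, 0], [0, 0, 0, 1, 0], [0, 0, 0, 0, 1]]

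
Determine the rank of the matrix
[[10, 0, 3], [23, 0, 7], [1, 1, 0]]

rank = 3

Multiply R1 by 1/10.
Subtract 23 times R1 from R2.
Subtract R1 from R3.
Swap R2 and R3.
Multiply R3 by 10.
Add 3/10 times R3 to R2.
Subtract 3/10 times R3 from R1.
The reduced form has 3 nonzero rows.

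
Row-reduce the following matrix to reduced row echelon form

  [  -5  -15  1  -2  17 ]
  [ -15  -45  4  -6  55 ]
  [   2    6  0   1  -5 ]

[[1, 3, 0, 0, -3], [0, 0, 1, 0, 4], [0, 0, 0, 1, 1]]

R1 -> -1/5·R1
  [   1    3  -1/5  2/5  -17/5 ]
  [ -15  -45     4   -6     55 ]
  [   2    6     0    1     -5 ]
R2 -> R2 + 15·R1
  [ 1  3  -1/5  2/5  -17/5 ]
  [ 0  0     1    0      4 ]
  [ 2  6     0    1     -5 ]
R3 -> R3 − 2·R1
  [ 1  3  -1/5  2/5  -17/5 ]
  [ 0  0     1    0      4 ]
  [ 0  0   2/5  1/5    9/5 ]
R3 -> R3 − 2/5·R2
  [ 1  3  -1/5  2/5  -17/5 ]
  [ 0  0     1    0      4 ]
  [ 0  0     0  1/5    1/5 ]
R3 -> 5·R3
  [ 1  3  -1/5  2/5  -17/5 ]
  [ 0  0     1    0      4 ]
  [ 0  0     0    1      1 ]
R1 -> R1 − 2/5·R3
  [ 1  3  -1/5  0  -19/5 ]
  [ 0  0     1  0      4 ]
  [ 0  0     0  1      1 ]
R1 -> R1 + 1/5·R2
  [ 1  3  0  0  -3 ]
  [ 0  0  1  0   4 ]
  [ 0  0  0  1   1 ]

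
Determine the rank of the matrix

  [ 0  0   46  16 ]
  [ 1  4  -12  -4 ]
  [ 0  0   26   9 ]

rank = 3

r1 <-> r2
  [ 1  4  -12  -4 ]
  [ 0  0   46  16 ]
  [ 0  0   26   9 ]
r2 := 1/46·r2
  [ 1  4  -12    -4 ]
  [ 0  0    1  8/23 ]
  [ 0  0   26     9 ]
r3 := r3 − 26·r2
  [ 1  4  -12     -4 ]
  [ 0  0    1   8/23 ]
  [ 0  0    0  -1/23 ]
r3 := -23·r3
  [ 1  4  -12    -4 ]
  [ 0  0    1  8/23 ]
  [ 0  0    0     1 ]
r2 := r2 − 8/23·r3
  [ 1  4  -12  -4 ]
  [ 0  0    1   0 ]
  [ 0  0    0   1 ]
r1 := r1 + 4·r3
  [ 1  4  -12  0 ]
  [ 0  0    1  0 ]
  [ 0  0    0  1 ]
r1 := r1 + 12·r2
  [ 1  4  0  0 ]
  [ 0  0  1  0 ]
  [ 0  0  0  1 ]
The reduced form has 3 nonzero rows.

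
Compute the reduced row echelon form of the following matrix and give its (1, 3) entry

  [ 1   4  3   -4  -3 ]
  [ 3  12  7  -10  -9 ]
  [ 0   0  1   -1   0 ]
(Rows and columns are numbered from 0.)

-1

R2 → R2 − 3·R1
  [ 1  4   3  -4  -3 ]
  [ 0  0  -2   2   0 ]
  [ 0  0   1  -1   0 ]
R2 → -1/2·R2
  [ 1  4  3  -4  -3 ]
  [ 0  0  1  -1   0 ]
  [ 0  0  1  -1   0 ]
R3 → R3 − R2
  [ 1  4  3  -4  -3 ]
  [ 0  0  1  -1   0 ]
  [ 0  0  0   0   0 ]
R1 → R1 − 3·R2
  [ 1  4  0  -1  -3 ]
  [ 0  0  1  -1   0 ]
  [ 0  0  0   0   0 ]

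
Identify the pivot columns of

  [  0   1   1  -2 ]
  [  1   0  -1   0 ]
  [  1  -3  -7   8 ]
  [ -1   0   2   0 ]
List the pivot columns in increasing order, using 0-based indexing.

0, 1, 2, 3

R1 <-> R2
  [  1   0  -1   0 ]
  [  0   1   1  -2 ]
  [  1  -3  -7   8 ]
  [ -1   0   2   0 ]
R3 := R3 − R1
  [  1   0  -1   0 ]
  [  0   1   1  -2 ]
  [  0  -3  -6   8 ]
  [ -1   0   2   0 ]
R4 := R4 + R1
  [ 1   0  -1   0 ]
  [ 0   1   1  -2 ]
  [ 0  -3  -6   8 ]
  [ 0   0   1   0 ]
R3 := R3 + 3·R2
  [ 1  0  -1   0 ]
  [ 0  1   1  -2 ]
  [ 0  0  -3   2 ]
  [ 0  0   1   0 ]
R3 := -1/3·R3
  [ 1  0  -1     0 ]
  [ 0  1   1    -2 ]
  [ 0  0   1  -2/3 ]
  [ 0  0   1     0 ]
R4 := R4 − R3
  [ 1  0  -1     0 ]
  [ 0  1   1    -2 ]
  [ 0  0   1  -2/3 ]
  [ 0  0   0   2/3 ]
R4 := 3/2·R4
  [ 1  0  -1     0 ]
  [ 0  1   1    -2 ]
  [ 0  0   1  -2/3 ]
  [ 0  0   0     1 ]
R3 := R3 + 2/3·R4
  [ 1  0  -1   0 ]
  [ 0  1   1  -2 ]
  [ 0  0   1   0 ]
  [ 0  0   0   1 ]
R2 := R2 + 2·R4
  [ 1  0  -1  0 ]
  [ 0  1   1  0 ]
  [ 0  0   1  0 ]
  [ 0  0   0  1 ]
R2 := R2 − R3
  [ 1  0  -1  0 ]
  [ 0  1   0  0 ]
  [ 0  0   1  0 ]
  [ 0  0   0  1 ]
R1 := R1 + R3
  [ 1  0  0  0 ]
  [ 0  1  0  0 ]
  [ 0  0  1  0 ]
  [ 0  0  0  1 ]
Pivot columns are the columns containing a leading 1.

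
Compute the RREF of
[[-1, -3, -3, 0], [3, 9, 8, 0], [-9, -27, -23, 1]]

[[1, 3, 0, 0], [0, 0, 1, 0], [0, 0, 0, 1]]

Multiply R1 by -1.
  [  1    3    3  0 ]
  [  3    9    8  0 ]
  [ -9  -27  -23  1 ]
Subtract 3 times R1 from R2.
  [  1    3    3  0 ]
  [  0    0   -1  0 ]
  [ -9  -27  -23  1 ]
Add 9 times R1 to R3.
  [ 1  3   3  0 ]
  [ 0  0  -1  0 ]
  [ 0  0   4  1 ]
Multiply R2 by -1.
  [ 1  3  3  0 ]
  [ 0  0  1  0 ]
  [ 0  0  4  1 ]
Subtract 4 times R2 from R3.
  [ 1  3  3  0 ]
  [ 0  0  1  0 ]
  [ 0  0  0  1 ]
Subtract 3 times R2 from R1.
  [ 1  3  0  0 ]
  [ 0  0  1  0 ]
  [ 0  0  0  1 ]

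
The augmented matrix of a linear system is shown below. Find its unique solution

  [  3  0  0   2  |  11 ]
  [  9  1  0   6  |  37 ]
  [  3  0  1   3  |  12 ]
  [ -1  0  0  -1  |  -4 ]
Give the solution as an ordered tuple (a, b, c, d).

Multiply R1 by 1/3.
Subtract 9 times R1 from R2.
Subtract 3 times R1 from R3.
Add R1 to R4.
Multiply R4 by -3.
Subtract R4 from R3.
Subtract 2/3 times R4 from R1.
Reading off the last column: a = 3, b = 4, c = 0, d = 1.

(3, 4, 0, 1)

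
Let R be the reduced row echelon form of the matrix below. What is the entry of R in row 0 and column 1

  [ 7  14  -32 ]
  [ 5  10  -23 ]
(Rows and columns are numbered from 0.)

2

R1 := 1/7·R1
  [ 1   2  -32/7 ]
  [ 5  10    -23 ]
R2 := R2 − 5·R1
  [ 1  2  -32/7 ]
  [ 0  0   -1/7 ]
R2 := -7·R2
  [ 1  2  -32/7 ]
  [ 0  0      1 ]
R1 := R1 + 32/7·R2
  [ 1  2  0 ]
  [ 0  0  1 ]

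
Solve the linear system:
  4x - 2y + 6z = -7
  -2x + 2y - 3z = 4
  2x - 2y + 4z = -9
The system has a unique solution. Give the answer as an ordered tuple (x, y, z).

Form the augmented matrix and row-reduce:
  [  4  -2   6  |  -7 ]
  [ -2   2  -3  |   4 ]
  [  2  -2   4  |  -9 ]
R1 -> 1/4·R1
  [  1  -1/2  3/2  |  -7/4 ]
  [ -2     2   -3  |     4 ]
  [  2    -2    4  |    -9 ]
R2 -> R2 + 2·R1
  [ 1  -1/2  3/2  |  -7/4 ]
  [ 0     1    0  |   1/2 ]
  [ 2    -2    4  |    -9 ]
R3 -> R3 − 2·R1
  [ 1  -1/2  3/2  |   -7/4 ]
  [ 0     1    0  |    1/2 ]
  [ 0    -1    1  |  -11/2 ]
R3 -> R3 + R2
  [ 1  -1/2  3/2  |  -7/4 ]
  [ 0     1    0  |   1/2 ]
  [ 0     0    1  |    -5 ]
R1 -> R1 − 3/2·R3
  [ 1  -1/2  0  |  23/4 ]
  [ 0     1  0  |   1/2 ]
  [ 0     0  1  |    -5 ]
R1 -> R1 + 1/2·R2
  [ 1  0  0  |    6 ]
  [ 0  1  0  |  1/2 ]
  [ 0  0  1  |   -5 ]
Reading off the last column: x = 6, y = 1/2, z = -5.

(6, 1/2, -5)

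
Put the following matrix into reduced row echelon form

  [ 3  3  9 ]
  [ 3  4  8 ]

[[1, 0, 4], [0, 1, -1]]

R1 -> 1/3·R1
  [ 1  1  3 ]
  [ 3  4  8 ]
R2 -> R2 − 3·R1
  [ 1  1   3 ]
  [ 0  1  -1 ]
R1 -> R1 − R2
  [ 1  0   4 ]
  [ 0  1  -1 ]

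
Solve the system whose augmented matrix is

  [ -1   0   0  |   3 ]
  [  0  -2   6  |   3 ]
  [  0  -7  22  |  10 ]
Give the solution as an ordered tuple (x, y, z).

R1 → -1·R1
  [ 1   0   0  |  -3 ]
  [ 0  -2   6  |   3 ]
  [ 0  -7  22  |  10 ]
R2 → -1/2·R2
  [ 1   0   0  |    -3 ]
  [ 0   1  -3  |  -3/2 ]
  [ 0  -7  22  |    10 ]
R3 → R3 + 7·R2
  [ 1  0   0  |    -3 ]
  [ 0  1  -3  |  -3/2 ]
  [ 0  0   1  |  -1/2 ]
R2 → R2 + 3·R3
  [ 1  0  0  |    -3 ]
  [ 0  1  0  |    -3 ]
  [ 0  0  1  |  -1/2 ]
Reading off the last column: x = -3, y = -3, z = -1/2.

(-3, -3, -1/2)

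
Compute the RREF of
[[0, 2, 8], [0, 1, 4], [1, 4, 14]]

Swap r1 and r3.
Subtract 2 times r2 from r3.
Subtract 4 times r2 from r1.

[[1, 0, -2], [0, 1, 4], [0, 0, 0]]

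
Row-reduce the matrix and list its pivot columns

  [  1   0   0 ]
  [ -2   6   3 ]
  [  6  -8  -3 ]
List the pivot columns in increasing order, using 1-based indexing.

Add 2 times r1 to r2.
  [ 1   0   0 ]
  [ 0   6   3 ]
  [ 6  -8  -3 ]
Subtract 6 times r1 from r3.
  [ 1   0   0 ]
  [ 0   6   3 ]
  [ 0  -8  -3 ]
Multiply r2 by 1/6.
  [ 1   0    0 ]
  [ 0   1  1/2 ]
  [ 0  -8   -3 ]
Add 8 times r2 to r3.
  [ 1  0    0 ]
  [ 0  1  1/2 ]
  [ 0  0    1 ]
Subtract 1/2 times r3 from r2.
  [ 1  0  0 ]
  [ 0  1  0 ]
  [ 0  0  1 ]
Pivot columns are the columns containing a leading 1.

1, 2, 3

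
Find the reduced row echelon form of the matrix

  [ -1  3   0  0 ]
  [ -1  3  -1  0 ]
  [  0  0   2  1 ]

Multiply R1 by -1.
Add R1 to R2.
Multiply R2 by -1.
Subtract 2 times R2 from R3.

[[1, -3, 0, 0], [0, 0, 1, 0], [0, 0, 0, 1]]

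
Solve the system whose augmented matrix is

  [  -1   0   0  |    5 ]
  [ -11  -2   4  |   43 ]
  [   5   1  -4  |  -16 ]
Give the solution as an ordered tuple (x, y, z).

(-5, 3, -3/2)

R1 → -1·R1
  [   1   0   0  |   -5 ]
  [ -11  -2   4  |   43 ]
  [   5   1  -4  |  -16 ]
R2 → R2 + 11·R1
  [ 1   0   0  |   -5 ]
  [ 0  -2   4  |  -12 ]
  [ 5   1  -4  |  -16 ]
R3 → R3 − 5·R1
  [ 1   0   0  |   -5 ]
  [ 0  -2   4  |  -12 ]
  [ 0   1  -4  |    9 ]
R2 → -1/2·R2
  [ 1  0   0  |  -5 ]
  [ 0  1  -2  |   6 ]
  [ 0  1  -4  |   9 ]
R3 → R3 − R2
  [ 1  0   0  |  -5 ]
  [ 0  1  -2  |   6 ]
  [ 0  0  -2  |   3 ]
R3 → -1/2·R3
  [ 1  0   0  |    -5 ]
  [ 0  1  -2  |     6 ]
  [ 0  0   1  |  -3/2 ]
R2 → R2 + 2·R3
  [ 1  0  0  |    -5 ]
  [ 0  1  0  |     3 ]
  [ 0  0  1  |  -3/2 ]
Reading off the last column: x = -5, y = 3, z = -3/2.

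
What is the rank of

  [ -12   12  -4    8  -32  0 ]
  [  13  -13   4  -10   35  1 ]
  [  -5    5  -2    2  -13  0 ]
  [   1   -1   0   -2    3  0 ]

R1 := -1/12·R1
R2 := R2 − 13·R1
R3 := R3 + 5·R1
R4 := R4 − R1
R2 := -3·R2
R3 := R3 + 1/3·R2
R4 := R4 + 1/3·R2
R3 := -1·R3
R4 := R4 + R3
R2 := R2 + 3·R3
R1 := R1 − 1/3·R2
The reduced form has 3 nonzero rows.

rank = 3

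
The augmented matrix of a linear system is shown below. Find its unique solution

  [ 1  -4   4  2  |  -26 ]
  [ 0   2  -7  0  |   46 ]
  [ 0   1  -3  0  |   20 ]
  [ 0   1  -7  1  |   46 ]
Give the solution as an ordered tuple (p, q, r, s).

(2, 2, -6, 2)

R2 → 1/2·R2
  [ 1  -4     4  2  |  -26 ]
  [ 0   1  -7/2  0  |   23 ]
  [ 0   1    -3  0  |   20 ]
  [ 0   1    -7  1  |   46 ]
R3 → R3 − R2
  [ 1  -4     4  2  |  -26 ]
  [ 0   1  -7/2  0  |   23 ]
  [ 0   0   1/2  0  |   -3 ]
  [ 0   1    -7  1  |   46 ]
R4 → R4 − R2
  [ 1  -4     4  2  |  -26 ]
  [ 0   1  -7/2  0  |   23 ]
  [ 0   0   1/2  0  |   -3 ]
  [ 0   0  -7/2  1  |   23 ]
R3 → 2·R3
  [ 1  -4     4  2  |  -26 ]
  [ 0   1  -7/2  0  |   23 ]
  [ 0   0     1  0  |   -6 ]
  [ 0   0  -7/2  1  |   23 ]
R4 → R4 + 7/2·R3
  [ 1  -4     4  2  |  -26 ]
  [ 0   1  -7/2  0  |   23 ]
  [ 0   0     1  0  |   -6 ]
  [ 0   0     0  1  |    2 ]
R1 → R1 − 2·R4
  [ 1  -4     4  0  |  -30 ]
  [ 0   1  -7/2  0  |   23 ]
  [ 0   0     1  0  |   -6 ]
  [ 0   0     0  1  |    2 ]
R2 → R2 + 7/2·R3
  [ 1  -4  4  0  |  -30 ]
  [ 0   1  0  0  |    2 ]
  [ 0   0  1  0  |   -6 ]
  [ 0   0  0  1  |    2 ]
R1 → R1 − 4·R3
  [ 1  -4  0  0  |  -6 ]
  [ 0   1  0  0  |   2 ]
  [ 0   0  1  0  |  -6 ]
  [ 0   0  0  1  |   2 ]
R1 → R1 + 4·R2
  [ 1  0  0  0  |   2 ]
  [ 0  1  0  0  |   2 ]
  [ 0  0  1  0  |  -6 ]
  [ 0  0  0  1  |   2 ]
Reading off the last column: p = 2, q = 2, r = -6, s = 2.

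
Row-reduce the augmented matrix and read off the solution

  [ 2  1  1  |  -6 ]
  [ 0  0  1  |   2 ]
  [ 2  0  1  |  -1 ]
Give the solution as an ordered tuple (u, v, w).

R1 ← 1/2·R1
  [ 1  1/2  1/2  |  -3 ]
  [ 0    0    1  |   2 ]
  [ 2    0    1  |  -1 ]
R3 ← R3 − 2·R1
  [ 1  1/2  1/2  |  -3 ]
  [ 0    0    1  |   2 ]
  [ 0   -1    0  |   5 ]
R2 ↔ R3
  [ 1  1/2  1/2  |  -3 ]
  [ 0   -1    0  |   5 ]
  [ 0    0    1  |   2 ]
R2 ← -1·R2
  [ 1  1/2  1/2  |  -3 ]
  [ 0    1    0  |  -5 ]
  [ 0    0    1  |   2 ]
R1 ← R1 − 1/2·R3
  [ 1  1/2  0  |  -4 ]
  [ 0    1  0  |  -5 ]
  [ 0    0  1  |   2 ]
R1 ← R1 − 1/2·R2
  [ 1  0  0  |  -3/2 ]
  [ 0  1  0  |    -5 ]
  [ 0  0  1  |     2 ]
Reading off the last column: u = -3/2, v = -5, w = 2.

(-3/2, -5, 2)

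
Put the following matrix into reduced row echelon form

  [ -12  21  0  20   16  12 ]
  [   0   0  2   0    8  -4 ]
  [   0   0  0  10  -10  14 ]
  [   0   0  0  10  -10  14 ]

ρ1 → -1/12·ρ1
  [ 1  -7/4  0  -5/3  -4/3  -1 ]
  [ 0     0  2     0     8  -4 ]
  [ 0     0  0    10   -10  14 ]
  [ 0     0  0    10   -10  14 ]
ρ2 → 1/2·ρ2
  [ 1  -7/4  0  -5/3  -4/3  -1 ]
  [ 0     0  1     0     4  -2 ]
  [ 0     0  0    10   -10  14 ]
  [ 0     0  0    10   -10  14 ]
ρ3 → 1/10·ρ3
  [ 1  -7/4  0  -5/3  -4/3   -1 ]
  [ 0     0  1     0     4   -2 ]
  [ 0     0  0     1    -1  7/5 ]
  [ 0     0  0    10   -10   14 ]
ρ4 → ρ4 − 10·ρ3
  [ 1  -7/4  0  -5/3  -4/3   -1 ]
  [ 0     0  1     0     4   -2 ]
  [ 0     0  0     1    -1  7/5 ]
  [ 0     0  0     0     0    0 ]
ρ1 → ρ1 + 5/3·ρ3
  [ 1  -7/4  0  0  -3  4/3 ]
  [ 0     0  1  0   4   -2 ]
  [ 0     0  0  1  -1  7/5 ]
  [ 0     0  0  0   0    0 ]

[[1, -7/4, 0, 0, -3, 4/3], [0, 0, 1, 0, 4, -2], [0, 0, 0, 1, -1, 7/5], [0, 0, 0, 0, 0, 0]]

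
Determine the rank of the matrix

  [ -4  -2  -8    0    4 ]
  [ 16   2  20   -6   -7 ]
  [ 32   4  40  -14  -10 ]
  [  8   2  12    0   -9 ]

rank = 3

R1 → -1/4·R1
  [  1  1/2   2    0   -1 ]
  [ 16    2  20   -6   -7 ]
  [ 32    4  40  -14  -10 ]
  [  8    2  12    0   -9 ]
R2 → R2 − 16·R1
  [  1  1/2    2    0   -1 ]
  [  0   -6  -12   -6    9 ]
  [ 32    4   40  -14  -10 ]
  [  8    2   12    0   -9 ]
R3 → R3 − 32·R1
  [ 1  1/2    2    0  -1 ]
  [ 0   -6  -12   -6   9 ]
  [ 0  -12  -24  -14  22 ]
  [ 8    2   12    0  -9 ]
R4 → R4 − 8·R1
  [ 1  1/2    2    0  -1 ]
  [ 0   -6  -12   -6   9 ]
  [ 0  -12  -24  -14  22 ]
  [ 0   -2   -4    0  -1 ]
R2 → -1/6·R2
  [ 1  1/2    2    0    -1 ]
  [ 0    1    2    1  -3/2 ]
  [ 0  -12  -24  -14    22 ]
  [ 0   -2   -4    0    -1 ]
R3 → R3 + 12·R2
  [ 1  1/2   2   0    -1 ]
  [ 0    1   2   1  -3/2 ]
  [ 0    0   0  -2     4 ]
  [ 0   -2  -4   0    -1 ]
R4 → R4 + 2·R2
  [ 1  1/2  2   0    -1 ]
  [ 0    1  2   1  -3/2 ]
  [ 0    0  0  -2     4 ]
  [ 0    0  0   2    -4 ]
R3 → -1/2·R3
  [ 1  1/2  2  0    -1 ]
  [ 0    1  2  1  -3/2 ]
  [ 0    0  0  1    -2 ]
  [ 0    0  0  2    -4 ]
R4 → R4 − 2·R3
  [ 1  1/2  2  0    -1 ]
  [ 0    1  2  1  -3/2 ]
  [ 0    0  0  1    -2 ]
  [ 0    0  0  0     0 ]
R2 → R2 − R3
  [ 1  1/2  2  0   -1 ]
  [ 0    1  2  0  1/2 ]
  [ 0    0  0  1   -2 ]
  [ 0    0  0  0    0 ]
R1 → R1 − 1/2·R2
  [ 1  0  1  0  -5/4 ]
  [ 0  1  2  0   1/2 ]
  [ 0  0  0  1    -2 ]
  [ 0  0  0  0     0 ]
The reduced form has 3 nonzero rows.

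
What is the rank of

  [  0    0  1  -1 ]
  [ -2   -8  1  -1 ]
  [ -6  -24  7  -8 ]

R1 ↔ R2
  [ -2   -8  1  -1 ]
  [  0    0  1  -1 ]
  [ -6  -24  7  -8 ]
R1 -> -1/2·R1
  [  1    4  -1/2  1/2 ]
  [  0    0     1   -1 ]
  [ -6  -24     7   -8 ]
R3 -> R3 + 6·R1
  [ 1  4  -1/2  1/2 ]
  [ 0  0     1   -1 ]
  [ 0  0     4   -5 ]
R3 -> R3 − 4·R2
  [ 1  4  -1/2  1/2 ]
  [ 0  0     1   -1 ]
  [ 0  0     0   -1 ]
R3 -> -1·R3
  [ 1  4  -1/2  1/2 ]
  [ 0  0     1   -1 ]
  [ 0  0     0    1 ]
R2 -> R2 + R3
  [ 1  4  -1/2  1/2 ]
  [ 0  0     1    0 ]
  [ 0  0     0    1 ]
R1 -> R1 − 1/2·R3
  [ 1  4  -1/2  0 ]
  [ 0  0     1  0 ]
  [ 0  0     0  1 ]
R1 -> R1 + 1/2·R2
  [ 1  4  0  0 ]
  [ 0  0  1  0 ]
  [ 0  0  0  1 ]
The reduced form has 3 nonzero rows.

rank = 3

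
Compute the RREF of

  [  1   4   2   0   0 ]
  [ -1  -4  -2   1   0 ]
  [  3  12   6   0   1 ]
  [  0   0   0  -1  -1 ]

[[1, 4, 2, 0, 0], [0, 0, 0, 1, 0], [0, 0, 0, 0, 1], [0, 0, 0, 0, 0]]

R2 ← R2 + R1
  [ 1   4  2   0   0 ]
  [ 0   0  0   1   0 ]
  [ 3  12  6   0   1 ]
  [ 0   0  0  -1  -1 ]
R3 ← R3 − 3·R1
  [ 1  4  2   0   0 ]
  [ 0  0  0   1   0 ]
  [ 0  0  0   0   1 ]
  [ 0  0  0  -1  -1 ]
R4 ← R4 + R2
  [ 1  4  2  0   0 ]
  [ 0  0  0  1   0 ]
  [ 0  0  0  0   1 ]
  [ 0  0  0  0  -1 ]
R4 ← R4 + R3
  [ 1  4  2  0  0 ]
  [ 0  0  0  1  0 ]
  [ 0  0  0  0  1 ]
  [ 0  0  0  0  0 ]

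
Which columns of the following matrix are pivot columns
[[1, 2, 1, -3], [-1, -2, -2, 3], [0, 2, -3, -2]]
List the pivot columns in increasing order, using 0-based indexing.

R2 ← R2 + R1
R2 <-> R3
R2 ← 1/2·R2
R3 ← -1·R3
R2 ← R2 + 3/2·R3
R1 ← R1 − R3
R1 ← R1 − 2·R2
Pivot columns are the columns containing a leading 1.

0, 1, 2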